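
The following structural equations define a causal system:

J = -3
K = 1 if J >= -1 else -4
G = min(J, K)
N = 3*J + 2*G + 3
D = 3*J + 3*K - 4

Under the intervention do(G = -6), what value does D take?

do(G=-6) replaces the equation G = min(J, K) with the constant G = -6.
D is not downstream of the intervention, so its value is determined by the original equations.
K = 1 if J >= -1 else -4  [with J=-3]  = -4
D = 3*J + 3*K - 4  [with J=-3, K=-4]  = -25

-25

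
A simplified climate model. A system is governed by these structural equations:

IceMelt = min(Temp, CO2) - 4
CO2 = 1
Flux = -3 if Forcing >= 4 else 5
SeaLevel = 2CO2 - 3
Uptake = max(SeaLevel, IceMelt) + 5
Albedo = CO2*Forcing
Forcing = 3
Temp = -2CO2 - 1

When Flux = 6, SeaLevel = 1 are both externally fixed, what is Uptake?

6

Under do(Flux = 6, SeaLevel = 1), each intervened variable's structural equation is replaced by its fixed value.
Temp = -2CO2 - 1  [with CO2=1]  = -3
IceMelt = min(Temp, CO2) - 4  [with Temp=-3, CO2=1]  = -7
Uptake = max(SeaLevel, IceMelt) + 5  [with SeaLevel=1, IceMelt=-7]  = 6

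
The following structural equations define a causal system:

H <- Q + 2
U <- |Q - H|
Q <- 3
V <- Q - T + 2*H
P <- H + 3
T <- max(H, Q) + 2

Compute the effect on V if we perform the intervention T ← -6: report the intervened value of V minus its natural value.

13

The intervention breaks the incoming arrows to T: T <- max(H, Q) + 2 no longer applies, and T = -6.
H = Q + 2  [with Q=3]  = 5
V = Q - T + 2*H  [with Q=3, T=-6, H=5]  = 19
Without intervention: H = Q + 2  [with Q=3]  = 5; T = max(H, Q) + 2  [with H=5, Q=3]  = 7; V = Q - T + 2*H  [with Q=3, T=7, H=5]  = 6.
Change = 19 − 6 = 13.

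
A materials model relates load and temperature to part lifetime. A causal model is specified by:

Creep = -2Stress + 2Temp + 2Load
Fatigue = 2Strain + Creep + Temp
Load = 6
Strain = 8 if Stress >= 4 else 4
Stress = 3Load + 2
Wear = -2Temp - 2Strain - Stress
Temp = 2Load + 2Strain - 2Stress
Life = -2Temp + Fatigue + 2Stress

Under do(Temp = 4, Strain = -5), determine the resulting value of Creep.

-20

The joint intervention fixes Temp = 4, Strain = -5, removing each variable's own equation.
Stress = 3Load + 2  [with Load=6]  = 20
Creep = -2Stress + 2Temp + 2Load  [with Stress=20, Temp=4, Load=6]  = -20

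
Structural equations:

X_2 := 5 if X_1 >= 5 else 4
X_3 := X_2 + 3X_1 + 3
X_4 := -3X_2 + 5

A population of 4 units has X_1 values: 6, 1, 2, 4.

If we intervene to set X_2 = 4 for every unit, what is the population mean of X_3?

The intervention sets X_2=4 in all 4 units regardless of X_1. Recomputing X_3 per unit gives 25, 10, 13, 19; average 16.75.

16.75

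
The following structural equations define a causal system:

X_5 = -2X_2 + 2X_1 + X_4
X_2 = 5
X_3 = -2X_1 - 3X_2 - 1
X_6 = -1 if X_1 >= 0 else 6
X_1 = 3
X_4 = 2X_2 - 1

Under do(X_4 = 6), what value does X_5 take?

2

Intervening sets X_4 = 6 and removes its equation (X_4 = 2X_2 - 1).
X_5 = -2X_2 + 2X_1 + X_4  [with X_2=5, X_1=3, X_4=6]  = 2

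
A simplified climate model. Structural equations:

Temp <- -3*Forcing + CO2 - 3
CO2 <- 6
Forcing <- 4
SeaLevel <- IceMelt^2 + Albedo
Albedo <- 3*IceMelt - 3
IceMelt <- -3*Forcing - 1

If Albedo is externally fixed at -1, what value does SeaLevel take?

The intervention breaks the incoming arrows to Albedo: Albedo <- 3*IceMelt - 3 no longer applies, and Albedo = -1.
IceMelt = -3*Forcing - 1  [with Forcing=4]  = -13
SeaLevel = IceMelt^2 + Albedo  [with IceMelt=-13, Albedo=-1]  = 168

168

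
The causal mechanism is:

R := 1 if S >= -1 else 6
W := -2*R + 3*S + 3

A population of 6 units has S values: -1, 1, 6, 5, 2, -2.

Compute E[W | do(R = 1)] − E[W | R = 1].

Under do(R=1), R's equation is replaced by R=1 for every unit. Per-unit W: -2, 4, 19, 16, 7, -5. Mean = 6.5.
Conditioning on R=1 selects the 5 unit(s) with S ∈ {-1, 1, 6, 5, 2}. Their W values: -2, 4, 19, 16, 7. Mean = 8.8.
Difference = 6.5 − 8.8 = -2.3.

-2.3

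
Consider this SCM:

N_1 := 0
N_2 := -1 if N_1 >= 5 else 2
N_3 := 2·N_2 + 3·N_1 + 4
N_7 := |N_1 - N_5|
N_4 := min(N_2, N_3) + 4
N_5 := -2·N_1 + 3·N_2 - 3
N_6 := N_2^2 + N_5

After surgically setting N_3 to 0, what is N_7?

The intervention breaks the incoming arrows to N_3: N_3 := 2·N_2 + 3·N_1 + 4 no longer applies, and N_3 = 0.
N_7 is not downstream of the intervention, so its value is determined by the original equations.
N_2 = -1 if N_1 >= 5 else 2  [with N_1=0]  = 2
N_5 = -2·N_1 + 3·N_2 - 3  [with N_1=0, N_2=2]  = 3
N_7 = |N_1 - N_5|  [with N_1=0, N_5=3]  = 3

3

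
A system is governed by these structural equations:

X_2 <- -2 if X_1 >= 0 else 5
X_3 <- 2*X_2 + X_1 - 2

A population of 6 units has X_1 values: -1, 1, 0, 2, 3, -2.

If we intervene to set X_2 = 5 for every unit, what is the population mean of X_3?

Under do(X_2=5), X_2's equation is replaced by X_2=5 for every unit. Per-unit X_3: 7, 9, 8, 10, 11, 6. Mean = 8.5.

8.5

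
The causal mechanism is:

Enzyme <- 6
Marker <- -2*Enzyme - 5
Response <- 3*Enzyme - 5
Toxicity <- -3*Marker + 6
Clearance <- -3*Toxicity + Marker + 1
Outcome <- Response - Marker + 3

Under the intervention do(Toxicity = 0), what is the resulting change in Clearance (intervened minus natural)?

171

Intervening sets Toxicity = 0 and removes its equation (Toxicity <- -3*Marker + 6).
Marker = -2*Enzyme - 5  [with Enzyme=6]  = -17
Clearance = -3*Toxicity + Marker + 1  [with Toxicity=0, Marker=-17]  = -16
Without intervention: Marker = -2*Enzyme - 5  [with Enzyme=6]  = -17; Toxicity = -3*Marker + 6  [with Marker=-17]  = 57; Clearance = -3*Toxicity + Marker + 1  [with Toxicity=57, Marker=-17]  = -187.
Change = -16 − (-187) = 171.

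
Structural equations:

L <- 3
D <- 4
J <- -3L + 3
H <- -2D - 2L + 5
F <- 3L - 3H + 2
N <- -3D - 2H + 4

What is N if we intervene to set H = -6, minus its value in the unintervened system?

Under do(H=-6), the mechanism H <- -2D - 2L + 5 is discarded; H is fixed at -6.
N = -3D - 2H + 4  [with D=4, H=-6]  = 4
Without intervention: H = -2D - 2L + 5  [with D=4, L=3]  = -9; N = -3D - 2H + 4  [with D=4, H=-9]  = 10.
Change = 4 − 10 = -6.

-6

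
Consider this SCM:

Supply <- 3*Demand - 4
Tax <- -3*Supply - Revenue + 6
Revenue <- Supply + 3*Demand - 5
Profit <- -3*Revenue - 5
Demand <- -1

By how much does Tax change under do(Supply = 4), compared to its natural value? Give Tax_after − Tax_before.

-44

Under do(Supply=4), the mechanism Supply <- 3*Demand - 4 is discarded; Supply is fixed at 4.
Revenue = Supply + 3*Demand - 5  [with Supply=4, Demand=-1]  = -4
Tax = -3*Supply - Revenue + 6  [with Supply=4, Revenue=-4]  = -2
Without intervention: Supply = 3*Demand - 4  [with Demand=-1]  = -7; Revenue = Supply + 3*Demand - 5  [with Supply=-7, Demand=-1]  = -15; Tax = -3*Supply - Revenue + 6  [with Supply=-7, Revenue=-15]  = 42.
Change = -2 − 42 = -44.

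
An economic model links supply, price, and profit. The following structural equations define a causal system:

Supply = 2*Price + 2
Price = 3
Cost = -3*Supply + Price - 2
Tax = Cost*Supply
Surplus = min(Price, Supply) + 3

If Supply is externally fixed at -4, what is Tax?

Under do(Supply=-4), the mechanism Supply = 2*Price + 2 is discarded; Supply is fixed at -4.
Cost = -3*Supply + Price - 2  [with Supply=-4, Price=3]  = 13
Tax = Cost*Supply  [with Cost=13, Supply=-4]  = -52

-52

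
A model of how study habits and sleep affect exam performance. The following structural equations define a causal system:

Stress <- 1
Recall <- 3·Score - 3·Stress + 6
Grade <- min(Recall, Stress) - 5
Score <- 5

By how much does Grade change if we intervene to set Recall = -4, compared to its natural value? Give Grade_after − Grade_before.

-5

The intervention breaks the incoming arrows to Recall: Recall <- 3·Score - 3·Stress + 6 no longer applies, and Recall = -4.
Grade = min(Recall, Stress) - 5  [with Recall=-4, Stress=1]  = -9
Without intervention: Recall = 3·Score - 3·Stress + 6  [with Score=5, Stress=1]  = 18; Grade = min(Recall, Stress) - 5  [with Recall=18, Stress=1]  = -4.
Change = -9 − (-4) = -5.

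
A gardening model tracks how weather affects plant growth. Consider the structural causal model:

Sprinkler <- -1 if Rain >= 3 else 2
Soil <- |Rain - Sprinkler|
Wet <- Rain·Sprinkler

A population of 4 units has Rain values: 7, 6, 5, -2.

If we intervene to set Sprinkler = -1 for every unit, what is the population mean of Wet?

-4

Under do(Sprinkler=-1), Sprinkler's equation is replaced by Sprinkler=-1 for every unit. Per-unit Wet: -7, -6, -5, 2. Mean = -4.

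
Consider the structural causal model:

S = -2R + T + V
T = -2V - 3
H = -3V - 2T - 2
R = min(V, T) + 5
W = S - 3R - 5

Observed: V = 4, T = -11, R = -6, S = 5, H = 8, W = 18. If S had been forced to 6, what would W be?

Under do(S=6), the mechanism S = -2R + T + V is discarded; S is fixed at 6.
T = -2V - 3  [with V=4]  = -11
R = min(V, T) + 5  [with V=4, T=-11]  = -6
W = S - 3R - 5  [with S=6, R=-6]  = 19

19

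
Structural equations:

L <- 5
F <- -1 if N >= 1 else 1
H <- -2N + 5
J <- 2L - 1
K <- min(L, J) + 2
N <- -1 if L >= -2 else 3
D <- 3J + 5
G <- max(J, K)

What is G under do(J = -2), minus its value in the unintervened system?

-9

Under do(J=-2), the mechanism J <- 2L - 1 is discarded; J is fixed at -2.
K = min(L, J) + 2  [with L=5, J=-2]  = 0
G = max(J, K)  [with J=-2, K=0]  = 0
Without intervention: J = 2L - 1  [with L=5]  = 9; K = min(L, J) + 2  [with L=5, J=9]  = 7; G = max(J, K)  [with J=9, K=7]  = 9.
Change = 0 − 9 = -9.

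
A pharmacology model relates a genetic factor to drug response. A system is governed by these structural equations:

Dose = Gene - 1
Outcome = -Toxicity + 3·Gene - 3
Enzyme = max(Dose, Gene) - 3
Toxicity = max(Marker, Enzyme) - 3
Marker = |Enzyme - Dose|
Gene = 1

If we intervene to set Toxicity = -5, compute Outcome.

5

The intervention breaks the incoming arrows to Toxicity: Toxicity = max(Marker, Enzyme) - 3 no longer applies, and Toxicity = -5.
Outcome = -Toxicity + 3·Gene - 3  [with Toxicity=-5, Gene=1]  = 5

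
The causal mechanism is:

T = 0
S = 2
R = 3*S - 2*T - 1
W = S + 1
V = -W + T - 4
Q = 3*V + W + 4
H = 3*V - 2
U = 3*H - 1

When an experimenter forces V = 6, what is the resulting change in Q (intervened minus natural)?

The intervention breaks the incoming arrows to V: V = -W + T - 4 no longer applies, and V = 6.
W = S + 1  [with S=2]  = 3
Q = 3*V + W + 4  [with V=6, W=3]  = 25
Without intervention: W = S + 1  [with S=2]  = 3; V = -W + T - 4  [with W=3, T=0]  = -7; Q = 3*V + W + 4  [with V=-7, W=3]  = -14.
Change = 25 − (-14) = 39.

39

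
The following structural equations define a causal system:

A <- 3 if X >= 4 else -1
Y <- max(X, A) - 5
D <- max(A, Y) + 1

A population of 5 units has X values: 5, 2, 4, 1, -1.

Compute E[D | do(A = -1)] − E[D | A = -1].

do(A=-1) breaks A's dependence on X. With A=-1 fixed, D across the units is 1, 0, 0, 0, 0, mean 0.2.
Observing A=-1 restricts to units where A's equation naturally yields -1: X ∈ {2, 1, -1}. In that subpopulation D = 0, 0, 0, mean 0.
Difference = 0.2 − 0 = 0.2.

0.2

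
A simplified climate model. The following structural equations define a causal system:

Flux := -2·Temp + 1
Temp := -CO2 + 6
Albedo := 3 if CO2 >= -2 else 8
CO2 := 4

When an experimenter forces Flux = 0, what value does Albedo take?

3

Under do(Flux=0), the mechanism Flux := -2·Temp + 1 is discarded; Flux is fixed at 0.
Since Albedo is not a descendant of the intervened variable, it is unaffected.
Albedo = 3 if CO2 >= -2 else 8  [with CO2=4]  = 3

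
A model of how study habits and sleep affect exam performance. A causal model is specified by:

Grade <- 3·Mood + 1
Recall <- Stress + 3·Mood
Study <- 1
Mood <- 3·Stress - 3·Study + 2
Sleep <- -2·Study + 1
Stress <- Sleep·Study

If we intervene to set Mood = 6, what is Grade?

19

Under do(Mood=6), the mechanism Mood <- 3·Stress - 3·Study + 2 is discarded; Mood is fixed at 6.
Grade = 3·Mood + 1  [with Mood=6]  = 19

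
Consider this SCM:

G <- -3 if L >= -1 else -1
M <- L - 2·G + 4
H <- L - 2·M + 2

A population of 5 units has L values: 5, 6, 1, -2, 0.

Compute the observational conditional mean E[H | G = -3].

-21

Observing G=-3 restricts to units where G's equation naturally yields -3: L ∈ {5, 6, 1, 0}. In that subpopulation H = -23, -24, -19, -18, mean -21.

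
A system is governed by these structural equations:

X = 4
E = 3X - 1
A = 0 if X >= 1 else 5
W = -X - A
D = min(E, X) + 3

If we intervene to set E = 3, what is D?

6

do(E=3) replaces the equation E = 3X - 1 with the constant E = 3.
D = min(E, X) + 3  [with E=3, X=4]  = 6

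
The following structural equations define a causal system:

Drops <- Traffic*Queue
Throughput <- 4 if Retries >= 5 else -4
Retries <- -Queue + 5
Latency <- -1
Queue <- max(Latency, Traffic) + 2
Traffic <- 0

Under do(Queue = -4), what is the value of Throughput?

The intervention breaks the incoming arrows to Queue: Queue <- max(Latency, Traffic) + 2 no longer applies, and Queue = -4.
Retries = -Queue + 5  [with Queue=-4]  = 9
Throughput = 4 if Retries >= 5 else -4  [with Retries=9]  = 4

4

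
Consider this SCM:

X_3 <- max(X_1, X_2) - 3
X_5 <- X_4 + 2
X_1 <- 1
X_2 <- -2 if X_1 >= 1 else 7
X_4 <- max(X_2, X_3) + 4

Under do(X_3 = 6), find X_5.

do(X_3=6) replaces the equation X_3 <- max(X_1, X_2) - 3 with the constant X_3 = 6.
X_2 = -2 if X_1 >= 1 else 7  [with X_1=1]  = -2
X_4 = max(X_2, X_3) + 4  [with X_2=-2, X_3=6]  = 10
X_5 = X_4 + 2  [with X_4=10]  = 12

12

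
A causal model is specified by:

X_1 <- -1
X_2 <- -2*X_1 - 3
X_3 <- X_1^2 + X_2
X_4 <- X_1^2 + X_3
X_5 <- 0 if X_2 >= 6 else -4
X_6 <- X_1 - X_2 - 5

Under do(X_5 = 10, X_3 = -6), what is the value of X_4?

-5

Under do(X_5 = 10, X_3 = -6), each intervened variable's structural equation is replaced by its fixed value.
X_4 = X_1^2 + X_3  [with X_1=-1, X_3=-6]  = -5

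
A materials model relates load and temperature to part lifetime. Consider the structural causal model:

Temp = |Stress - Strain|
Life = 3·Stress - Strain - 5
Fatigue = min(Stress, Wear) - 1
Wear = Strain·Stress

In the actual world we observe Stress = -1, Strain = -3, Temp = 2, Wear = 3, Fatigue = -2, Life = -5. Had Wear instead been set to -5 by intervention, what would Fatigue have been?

Intervening sets Wear = -5 and removes its equation (Wear = Strain·Stress).
Fatigue = min(Stress, Wear) - 1  [with Stress=-1, Wear=-5]  = -6

-6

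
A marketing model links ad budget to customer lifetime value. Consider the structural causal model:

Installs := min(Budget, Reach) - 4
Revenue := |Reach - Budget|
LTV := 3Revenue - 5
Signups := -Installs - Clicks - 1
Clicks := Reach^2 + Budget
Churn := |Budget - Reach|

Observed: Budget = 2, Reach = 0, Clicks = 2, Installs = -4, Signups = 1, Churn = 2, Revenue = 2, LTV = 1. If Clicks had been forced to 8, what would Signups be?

do(Clicks=8) replaces the equation Clicks := Reach^2 + Budget with the constant Clicks = 8.
Installs = min(Budget, Reach) - 4  [with Budget=2, Reach=0]  = -4
Signups = -Installs - Clicks - 1  [with Installs=-4, Clicks=8]  = -5

-5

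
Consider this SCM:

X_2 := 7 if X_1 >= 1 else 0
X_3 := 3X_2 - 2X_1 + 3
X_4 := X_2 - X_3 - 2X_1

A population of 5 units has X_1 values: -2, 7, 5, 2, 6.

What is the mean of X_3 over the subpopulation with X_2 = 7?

Conditioning on X_2=7 selects the 4 unit(s) with X_1 ∈ {7, 5, 2, 6}. Their X_3 values: 10, 14, 20, 12. Mean = 14.

14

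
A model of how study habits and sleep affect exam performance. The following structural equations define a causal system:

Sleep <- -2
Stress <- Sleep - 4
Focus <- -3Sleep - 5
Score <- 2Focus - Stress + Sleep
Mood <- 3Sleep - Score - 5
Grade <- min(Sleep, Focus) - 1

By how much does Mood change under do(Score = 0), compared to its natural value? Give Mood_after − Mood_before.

Intervening sets Score = 0 and removes its equation (Score <- 2Focus - Stress + Sleep).
Mood = 3Sleep - Score - 5  [with Sleep=-2, Score=0]  = -11
Without intervention: Stress = Sleep - 4  [with Sleep=-2]  = -6; Focus = -3Sleep - 5  [with Sleep=-2]  = 1; Score = 2Focus - Stress + Sleep  [with Focus=1, Stress=-6, Sleep=-2]  = 6; Mood = 3Sleep - Score - 5  [with Sleep=-2, Score=6]  = -17.
Change = -11 − (-17) = 6.

6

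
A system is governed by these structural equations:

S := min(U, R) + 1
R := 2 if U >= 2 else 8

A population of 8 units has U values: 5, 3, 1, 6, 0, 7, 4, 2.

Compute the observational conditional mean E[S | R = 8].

Conditioning on R=8 selects the 2 unit(s) with U ∈ {1, 0}. Their S values: 2, 1. Mean = 1.5.

1.5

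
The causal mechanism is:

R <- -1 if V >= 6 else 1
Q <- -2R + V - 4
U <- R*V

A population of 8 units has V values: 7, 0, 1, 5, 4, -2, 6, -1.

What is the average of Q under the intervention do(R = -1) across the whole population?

The intervention sets R=-1 in all 8 units regardless of V. Recomputing Q per unit gives 5, -2, -1, 3, 2, -4, 4, -3; average 0.5.

0.5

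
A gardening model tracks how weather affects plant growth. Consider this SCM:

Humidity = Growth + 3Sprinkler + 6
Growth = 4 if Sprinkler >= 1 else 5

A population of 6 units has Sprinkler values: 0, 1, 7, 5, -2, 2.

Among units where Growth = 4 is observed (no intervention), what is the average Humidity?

21.25

Observing Growth=4 restricts to units where Growth's equation naturally yields 4: Sprinkler ∈ {1, 7, 5, 2}. In that subpopulation Humidity = 13, 31, 25, 16, mean 21.25.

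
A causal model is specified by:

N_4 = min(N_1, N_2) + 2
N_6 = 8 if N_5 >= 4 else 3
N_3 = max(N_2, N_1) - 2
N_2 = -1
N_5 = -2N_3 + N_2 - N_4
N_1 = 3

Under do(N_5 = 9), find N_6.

The intervention breaks the incoming arrows to N_5: N_5 = -2N_3 + N_2 - N_4 no longer applies, and N_5 = 9.
N_6 = 8 if N_5 >= 4 else 3  [with N_5=9]  = 8

8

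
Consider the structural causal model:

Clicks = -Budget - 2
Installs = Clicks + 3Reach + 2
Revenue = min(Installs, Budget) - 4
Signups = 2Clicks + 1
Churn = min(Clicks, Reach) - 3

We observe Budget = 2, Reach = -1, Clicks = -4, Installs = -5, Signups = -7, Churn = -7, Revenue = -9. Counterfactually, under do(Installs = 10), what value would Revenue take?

The intervention breaks the incoming arrows to Installs: Installs = Clicks + 3Reach + 2 no longer applies, and Installs = 10.
Revenue = min(Installs, Budget) - 4  [with Installs=10, Budget=2]  = -2

-2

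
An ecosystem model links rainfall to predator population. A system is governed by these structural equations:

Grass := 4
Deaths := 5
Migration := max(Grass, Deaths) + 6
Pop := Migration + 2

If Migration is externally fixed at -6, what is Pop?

The intervention breaks the incoming arrows to Migration: Migration := max(Grass, Deaths) + 6 no longer applies, and Migration = -6.
Pop = Migration + 2  [with Migration=-6]  = -4

-4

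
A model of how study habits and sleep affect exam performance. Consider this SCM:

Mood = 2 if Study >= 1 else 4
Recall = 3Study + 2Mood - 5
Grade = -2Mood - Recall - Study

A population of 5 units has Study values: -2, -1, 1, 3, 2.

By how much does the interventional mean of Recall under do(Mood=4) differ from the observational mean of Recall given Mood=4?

Every unit gets Mood=4 under the intervention. Recall values become -3, 0, 6, 12, 9; E[Recall|do(Mood=4)] = 4.8.
Observing Mood=4 restricts to units where Mood's equation naturally yields 4: Study ∈ {-2, -1}. In that subpopulation Recall = -3, 0, mean -1.5.
Difference = 4.8 − (-1.5) = 6.3.

6.3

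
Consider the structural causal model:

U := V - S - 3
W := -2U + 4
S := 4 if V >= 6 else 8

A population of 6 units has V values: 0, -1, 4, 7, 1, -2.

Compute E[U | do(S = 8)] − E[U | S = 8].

1.1

The intervention sets S=8 in all 6 units regardless of V. Recomputing U per unit gives -11, -12, -7, -4, -10, -13; average -9.5.
Observing S=8 restricts to units where S's equation naturally yields 8: V ∈ {0, -1, 4, 1, -2}. In that subpopulation U = -11, -12, -7, -10, -13, mean -10.6.
Difference = -9.5 − (-10.6) = 1.1.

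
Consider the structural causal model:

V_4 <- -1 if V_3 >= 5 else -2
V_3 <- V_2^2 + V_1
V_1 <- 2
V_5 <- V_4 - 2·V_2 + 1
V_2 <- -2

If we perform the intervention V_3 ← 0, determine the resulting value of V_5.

3

do(V_3=0) replaces the equation V_3 <- V_2^2 + V_1 with the constant V_3 = 0.
V_4 = -1 if V_3 >= 5 else -2  [with V_3=0]  = -2
V_5 = V_4 - 2·V_2 + 1  [with V_4=-2, V_2=-2]  = 3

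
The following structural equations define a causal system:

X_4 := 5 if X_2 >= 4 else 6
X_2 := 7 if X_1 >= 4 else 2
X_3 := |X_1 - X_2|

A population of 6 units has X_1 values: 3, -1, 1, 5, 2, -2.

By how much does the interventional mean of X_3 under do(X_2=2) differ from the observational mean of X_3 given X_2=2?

0.2

The intervention sets X_2=2 in all 6 units regardless of X_1. Recomputing X_3 per unit gives 1, 3, 1, 3, 0, 4; average 2.
Observing X_2=2 restricts to units where X_2's equation naturally yields 2: X_1 ∈ {3, -1, 1, 2, -2}. In that subpopulation X_3 = 1, 3, 1, 0, 4, mean 1.8.
Difference = 2 − 1.8 = 0.2.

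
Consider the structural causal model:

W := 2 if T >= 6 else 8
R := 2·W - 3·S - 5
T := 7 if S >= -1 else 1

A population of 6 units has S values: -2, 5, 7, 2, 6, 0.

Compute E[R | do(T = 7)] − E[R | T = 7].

Under do(T=7), T's equation is replaced by T=7 for every unit. Per-unit R: 5, -16, -22, -7, -19, -1. Mean = -10.
Observing T=7 restricts to units where T's equation naturally yields 7: S ∈ {5, 7, 2, 6, 0}. In that subpopulation R = -16, -22, -7, -19, -1, mean -13.
Difference = -10 − (-13) = 3.

3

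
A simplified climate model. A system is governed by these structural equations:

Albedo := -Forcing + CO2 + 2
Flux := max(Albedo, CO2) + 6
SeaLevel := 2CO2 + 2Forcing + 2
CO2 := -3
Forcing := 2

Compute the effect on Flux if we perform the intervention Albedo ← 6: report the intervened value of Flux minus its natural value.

do(Albedo=6) replaces the equation Albedo := -Forcing + CO2 + 2 with the constant Albedo = 6.
Flux = max(Albedo, CO2) + 6  [with Albedo=6, CO2=-3]  = 12
Without intervention: Albedo = -Forcing + CO2 + 2  [with Forcing=2, CO2=-3]  = -3; Flux = max(Albedo, CO2) + 6  [with Albedo=-3, CO2=-3]  = 3.
Change = 12 − 3 = 9.

9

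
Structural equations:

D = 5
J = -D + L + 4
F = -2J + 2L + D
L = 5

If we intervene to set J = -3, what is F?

The intervention breaks the incoming arrows to J: J = -D + L + 4 no longer applies, and J = -3.
F = -2J + 2L + D  [with J=-3, L=5, D=5]  = 21

21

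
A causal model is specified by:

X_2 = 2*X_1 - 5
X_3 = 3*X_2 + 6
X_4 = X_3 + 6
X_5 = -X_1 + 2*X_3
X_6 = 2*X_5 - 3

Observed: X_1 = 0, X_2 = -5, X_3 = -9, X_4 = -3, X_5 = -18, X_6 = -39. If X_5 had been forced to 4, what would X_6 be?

The intervention breaks the incoming arrows to X_5: X_5 = -X_1 + 2*X_3 no longer applies, and X_5 = 4.
X_6 = 2*X_5 - 3  [with X_5=4]  = 5

5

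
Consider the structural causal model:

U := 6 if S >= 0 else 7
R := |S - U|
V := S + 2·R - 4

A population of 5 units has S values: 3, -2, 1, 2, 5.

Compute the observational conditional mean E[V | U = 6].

Conditioning on U=6 selects the 4 unit(s) with S ∈ {3, 1, 2, 5}. Their V values: 5, 7, 6, 3. Mean = 5.25.

5.25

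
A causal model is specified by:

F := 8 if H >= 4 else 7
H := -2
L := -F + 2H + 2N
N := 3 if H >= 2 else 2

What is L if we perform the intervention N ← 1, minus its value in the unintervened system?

-2

Under do(N=1), the mechanism N := 3 if H >= 2 else 2 is discarded; N is fixed at 1.
F = 8 if H >= 4 else 7  [with H=-2]  = 7
L = -F + 2H + 2N  [with F=7, H=-2, N=1]  = -9
Without intervention: N = 3 if H >= 2 else 2  [with H=-2]  = 2; F = 8 if H >= 4 else 7  [with H=-2]  = 7; L = -F + 2H + 2N  [with F=7, H=-2, N=2]  = -7.
Change = -9 − (-7) = -2.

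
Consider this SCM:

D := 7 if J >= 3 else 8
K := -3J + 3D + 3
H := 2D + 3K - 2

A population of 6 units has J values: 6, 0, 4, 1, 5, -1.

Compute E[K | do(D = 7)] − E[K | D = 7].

do(D=7) breaks D's dependence on J. With D=7 fixed, K across the units is 6, 24, 12, 21, 9, 27, mean 16.5.
Conditioning on D=7 selects the 3 unit(s) with J ∈ {6, 4, 5}. Their K values: 6, 12, 9. Mean = 9.
Difference = 16.5 − 9 = 7.5.

7.5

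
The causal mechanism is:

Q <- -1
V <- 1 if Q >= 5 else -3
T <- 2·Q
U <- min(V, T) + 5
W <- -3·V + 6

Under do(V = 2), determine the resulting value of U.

3

Under do(V=2), the mechanism V <- 1 if Q >= 5 else -3 is discarded; V is fixed at 2.
T = 2·Q  [with Q=-1]  = -2
U = min(V, T) + 5  [with V=2, T=-2]  = 3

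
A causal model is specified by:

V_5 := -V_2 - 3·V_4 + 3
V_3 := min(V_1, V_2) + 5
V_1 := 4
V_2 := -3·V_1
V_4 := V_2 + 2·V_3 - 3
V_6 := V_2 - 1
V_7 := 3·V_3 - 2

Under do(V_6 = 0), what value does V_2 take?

-12

do(V_6=0) replaces the equation V_6 := V_2 - 1 with the constant V_6 = 0.
V_2 is not downstream of the intervention, so its value is determined by the original equations.
V_2 = -3·V_1  [with V_1=4]  = -12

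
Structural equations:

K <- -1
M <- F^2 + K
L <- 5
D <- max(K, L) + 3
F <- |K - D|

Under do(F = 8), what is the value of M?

63

Intervening sets F = 8 and removes its equation (F <- |K - D|).
M = F^2 + K  [with F=8, K=-1]  = 63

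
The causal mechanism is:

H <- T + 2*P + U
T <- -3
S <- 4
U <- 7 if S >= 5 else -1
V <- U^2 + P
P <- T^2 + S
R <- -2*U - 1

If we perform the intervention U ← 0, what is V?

13

The intervention breaks the incoming arrows to U: U <- 7 if S >= 5 else -1 no longer applies, and U = 0.
P = T^2 + S  [with T=-3, S=4]  = 13
V = U^2 + P  [with U=0, P=13]  = 13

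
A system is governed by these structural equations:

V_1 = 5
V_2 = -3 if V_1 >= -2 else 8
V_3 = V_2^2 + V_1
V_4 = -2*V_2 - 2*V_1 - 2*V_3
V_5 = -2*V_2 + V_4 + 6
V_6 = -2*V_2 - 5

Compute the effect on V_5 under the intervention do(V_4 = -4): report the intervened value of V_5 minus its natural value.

Intervening sets V_4 = -4 and removes its equation (V_4 = -2*V_2 - 2*V_1 - 2*V_3).
V_2 = -3 if V_1 >= -2 else 8  [with V_1=5]  = -3
V_5 = -2*V_2 + V_4 + 6  [with V_2=-3, V_4=-4]  = 8
Without intervention: V_2 = -3 if V_1 >= -2 else 8  [with V_1=5]  = -3; V_3 = V_2^2 + V_1  [with V_2=-3, V_1=5]  = 14; V_4 = -2*V_2 - 2*V_1 - 2*V_3  [with V_2=-3, V_1=5, V_3=14]  = -32; V_5 = -2*V_2 + V_4 + 6  [with V_2=-3, V_4=-32]  = -20.
Change = 8 − (-20) = 28.

28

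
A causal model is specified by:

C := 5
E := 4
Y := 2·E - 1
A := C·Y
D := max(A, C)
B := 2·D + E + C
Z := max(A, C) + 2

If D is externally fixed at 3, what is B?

15

The intervention breaks the incoming arrows to D: D := max(A, C) no longer applies, and D = 3.
B = 2·D + E + C  [with D=3, E=4, C=5]  = 15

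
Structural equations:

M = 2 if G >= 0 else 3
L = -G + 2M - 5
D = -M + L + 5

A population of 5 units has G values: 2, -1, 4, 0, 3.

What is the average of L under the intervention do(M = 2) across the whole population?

Every unit gets M=2 under the intervention. L values become -3, 0, -5, -1, -4; E[L|do(M=2)] = -2.6.

-2.6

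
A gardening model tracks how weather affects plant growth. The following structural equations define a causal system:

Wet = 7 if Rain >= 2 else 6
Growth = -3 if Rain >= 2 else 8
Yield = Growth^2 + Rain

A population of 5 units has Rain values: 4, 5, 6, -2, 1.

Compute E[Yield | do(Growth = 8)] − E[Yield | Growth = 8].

3.3

do(Growth=8) breaks Growth's dependence on Rain. With Growth=8 fixed, Yield across the units is 68, 69, 70, 62, 65, mean 66.8.
Observing Growth=8 restricts to units where Growth's equation naturally yields 8: Rain ∈ {-2, 1}. In that subpopulation Yield = 62, 65, mean 63.5.
Difference = 66.8 − 63.5 = 3.3.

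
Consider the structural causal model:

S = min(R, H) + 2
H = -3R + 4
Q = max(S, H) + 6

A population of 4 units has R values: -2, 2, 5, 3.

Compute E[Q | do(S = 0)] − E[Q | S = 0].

do(S=0) breaks S's dependence on R. With S=0 fixed, Q across the units is 16, 6, 6, 6, mean 8.5.
Conditioning on S=0 selects the 2 unit(s) with R ∈ {-2, 2}. Their Q values: 16, 6. Mean = 11.
Difference = 8.5 − 11 = -2.5.

-2.5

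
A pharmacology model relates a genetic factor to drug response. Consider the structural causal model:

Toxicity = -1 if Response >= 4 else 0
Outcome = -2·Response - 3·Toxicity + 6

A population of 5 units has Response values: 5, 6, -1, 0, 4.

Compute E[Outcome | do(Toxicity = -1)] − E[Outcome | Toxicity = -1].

The intervention sets Toxicity=-1 in all 5 units regardless of Response. Recomputing Outcome per unit gives -1, -3, 11, 9, 1; average 3.4.
E[Outcome|Toxicity=-1] averages over only the 3 units with Toxicity=-1 (Response = 5, 6, 4): Outcome = -1, -3, 1, mean -1.
Difference = 3.4 − (-1) = 4.4.

4.4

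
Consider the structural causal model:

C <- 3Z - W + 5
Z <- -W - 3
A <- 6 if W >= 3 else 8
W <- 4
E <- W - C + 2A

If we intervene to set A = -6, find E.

12

Intervening sets A = -6 and removes its equation (A <- 6 if W >= 3 else 8).
Z = -W - 3  [with W=4]  = -7
C = 3Z - W + 5  [with Z=-7, W=4]  = -20
E = W - C + 2A  [with W=4, C=-20, A=-6]  = 12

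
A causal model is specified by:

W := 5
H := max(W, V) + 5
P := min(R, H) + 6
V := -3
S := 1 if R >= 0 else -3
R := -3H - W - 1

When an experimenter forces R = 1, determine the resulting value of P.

7

Intervening sets R = 1 and removes its equation (R := -3H - W - 1).
H = max(W, V) + 5  [with W=5, V=-3]  = 10
P = min(R, H) + 6  [with R=1, H=10]  = 7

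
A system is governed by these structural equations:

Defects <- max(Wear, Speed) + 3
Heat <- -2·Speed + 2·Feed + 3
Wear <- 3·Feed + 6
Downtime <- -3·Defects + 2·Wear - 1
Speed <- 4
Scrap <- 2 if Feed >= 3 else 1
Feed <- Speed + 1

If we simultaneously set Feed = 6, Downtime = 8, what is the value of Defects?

27

Setting Feed = 6, Downtime = 8 by intervention discards those variables' equations.
Wear = 3·Feed + 6  [with Feed=6]  = 24
Defects = max(Wear, Speed) + 3  [with Wear=24, Speed=4]  = 27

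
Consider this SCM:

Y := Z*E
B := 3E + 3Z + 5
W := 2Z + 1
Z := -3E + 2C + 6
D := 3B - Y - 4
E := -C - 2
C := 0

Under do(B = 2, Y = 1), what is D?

1

Under do(B = 2, Y = 1), each intervened variable's structural equation is replaced by its fixed value.
D = 3B - Y - 4  [with B=2, Y=1]  = 1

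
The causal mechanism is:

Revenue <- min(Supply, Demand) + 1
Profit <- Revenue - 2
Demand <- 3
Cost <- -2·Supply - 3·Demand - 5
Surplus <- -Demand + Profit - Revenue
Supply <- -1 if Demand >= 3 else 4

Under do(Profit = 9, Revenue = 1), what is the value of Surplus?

5

Setting Profit = 9, Revenue = 1 by intervention discards those variables' equations.
Surplus = -Demand + Profit - Revenue  [with Demand=3, Profit=9, Revenue=1]  = 5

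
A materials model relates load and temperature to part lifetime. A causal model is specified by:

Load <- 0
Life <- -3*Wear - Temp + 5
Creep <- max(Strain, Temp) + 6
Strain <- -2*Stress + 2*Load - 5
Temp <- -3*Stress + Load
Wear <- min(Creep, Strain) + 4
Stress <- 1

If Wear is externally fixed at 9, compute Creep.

do(Wear=9) replaces the equation Wear <- min(Creep, Strain) + 4 with the constant Wear = 9.
Since Creep is not a descendant of the intervened variable, it is unaffected.
Strain = -2*Stress + 2*Load - 5  [with Stress=1, Load=0]  = -7
Temp = -3*Stress + Load  [with Stress=1, Load=0]  = -3
Creep = max(Strain, Temp) + 6  [with Strain=-7, Temp=-3]  = 3

3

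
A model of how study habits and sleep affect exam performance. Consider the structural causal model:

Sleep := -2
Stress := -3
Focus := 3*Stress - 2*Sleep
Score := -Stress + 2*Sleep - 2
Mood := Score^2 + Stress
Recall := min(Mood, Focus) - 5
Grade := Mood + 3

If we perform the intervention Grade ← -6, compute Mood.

The intervention breaks the incoming arrows to Grade: Grade := Mood + 3 no longer applies, and Grade = -6.
Mood is not downstream of the intervention, so its value is determined by the original equations.
Score = -Stress + 2*Sleep - 2  [with Stress=-3, Sleep=-2]  = -3
Mood = Score^2 + Stress  [with Score=-3, Stress=-3]  = 6

6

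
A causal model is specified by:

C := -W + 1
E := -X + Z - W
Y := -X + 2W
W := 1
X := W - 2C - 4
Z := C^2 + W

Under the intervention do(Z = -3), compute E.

-1

do(Z=-3) replaces the equation Z := C^2 + W with the constant Z = -3.
C = -W + 1  [with W=1]  = 0
X = W - 2C - 4  [with W=1, C=0]  = -3
E = -X + Z - W  [with X=-3, Z=-3, W=1]  = -1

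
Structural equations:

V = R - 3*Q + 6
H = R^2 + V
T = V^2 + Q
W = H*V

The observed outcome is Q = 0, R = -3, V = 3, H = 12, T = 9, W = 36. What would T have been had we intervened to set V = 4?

16

do(V=4) replaces the equation V = R - 3*Q + 6 with the constant V = 4.
T = V^2 + Q  [with V=4, Q=0]  = 16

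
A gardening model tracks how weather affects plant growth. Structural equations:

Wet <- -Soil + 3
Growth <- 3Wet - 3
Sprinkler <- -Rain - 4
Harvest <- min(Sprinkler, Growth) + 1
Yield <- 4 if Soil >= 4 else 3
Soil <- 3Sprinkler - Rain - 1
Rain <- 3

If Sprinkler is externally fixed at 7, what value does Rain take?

3

Under do(Sprinkler=7), the mechanism Sprinkler <- -Rain - 4 is discarded; Sprinkler is fixed at 7.
Rain is not downstream of the intervention, so its value is determined by the original equations.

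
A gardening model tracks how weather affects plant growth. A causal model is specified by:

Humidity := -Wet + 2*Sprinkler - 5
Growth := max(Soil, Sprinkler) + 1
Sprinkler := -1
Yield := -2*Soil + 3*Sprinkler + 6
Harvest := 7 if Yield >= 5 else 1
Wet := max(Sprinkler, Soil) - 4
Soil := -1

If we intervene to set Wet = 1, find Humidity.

do(Wet=1) replaces the equation Wet := max(Sprinkler, Soil) - 4 with the constant Wet = 1.
Humidity = -Wet + 2*Sprinkler - 5  [with Wet=1, Sprinkler=-1]  = -8

-8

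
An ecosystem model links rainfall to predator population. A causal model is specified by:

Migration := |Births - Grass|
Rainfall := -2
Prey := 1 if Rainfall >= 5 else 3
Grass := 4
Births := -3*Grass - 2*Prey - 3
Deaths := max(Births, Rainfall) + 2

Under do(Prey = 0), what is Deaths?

0

do(Prey=0) replaces the equation Prey := 1 if Rainfall >= 5 else 3 with the constant Prey = 0.
Births = -3*Grass - 2*Prey - 3  [with Grass=4, Prey=0]  = -15
Deaths = max(Births, Rainfall) + 2  [with Births=-15, Rainfall=-2]  = 0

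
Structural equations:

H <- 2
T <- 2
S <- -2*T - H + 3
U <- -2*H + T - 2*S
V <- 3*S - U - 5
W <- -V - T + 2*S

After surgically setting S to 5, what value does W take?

-14

The intervention breaks the incoming arrows to S: S <- -2*T - H + 3 no longer applies, and S = 5.
U = -2*H + T - 2*S  [with H=2, T=2, S=5]  = -12
V = 3*S - U - 5  [with S=5, U=-12]  = 22
W = -V - T + 2*S  [with V=22, T=2, S=5]  = -14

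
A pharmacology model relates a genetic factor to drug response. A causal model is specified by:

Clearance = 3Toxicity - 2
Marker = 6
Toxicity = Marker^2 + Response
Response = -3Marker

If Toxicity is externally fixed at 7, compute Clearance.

19

The intervention breaks the incoming arrows to Toxicity: Toxicity = Marker^2 + Response no longer applies, and Toxicity = 7.
Clearance = 3Toxicity - 2  [with Toxicity=7]  = 19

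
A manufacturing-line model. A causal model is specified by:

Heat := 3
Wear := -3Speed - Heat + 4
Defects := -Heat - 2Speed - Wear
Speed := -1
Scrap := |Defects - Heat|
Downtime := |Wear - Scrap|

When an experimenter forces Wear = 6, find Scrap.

do(Wear=6) replaces the equation Wear := -3Speed - Heat + 4 with the constant Wear = 6.
Defects = -Heat - 2Speed - Wear  [with Heat=3, Speed=-1, Wear=6]  = -7
Scrap = |Defects - Heat|  [with Defects=-7, Heat=3]  = 10

10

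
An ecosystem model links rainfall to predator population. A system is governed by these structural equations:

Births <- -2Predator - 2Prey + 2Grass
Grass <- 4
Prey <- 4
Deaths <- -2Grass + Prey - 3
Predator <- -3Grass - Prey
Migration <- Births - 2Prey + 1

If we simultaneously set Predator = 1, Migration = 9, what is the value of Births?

-2

Setting Predator = 1, Migration = 9 by intervention discards those variables' equations.
Births = -2Predator - 2Prey + 2Grass  [with Predator=1, Prey=4, Grass=4]  = -2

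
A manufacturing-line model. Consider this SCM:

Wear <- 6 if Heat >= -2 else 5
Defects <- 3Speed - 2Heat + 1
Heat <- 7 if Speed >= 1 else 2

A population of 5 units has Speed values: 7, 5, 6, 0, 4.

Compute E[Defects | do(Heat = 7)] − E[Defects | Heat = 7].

Every unit gets Heat=7 under the intervention. Defects values become 8, 2, 5, -13, -1; E[Defects|do(Heat=7)] = 0.2.
E[Defects|Heat=7] averages over only the 4 units with Heat=7 (Speed = 7, 5, 6, 4): Defects = 8, 2, 5, -1, mean 3.5.
Difference = 0.2 − 3.5 = -3.3.

-3.3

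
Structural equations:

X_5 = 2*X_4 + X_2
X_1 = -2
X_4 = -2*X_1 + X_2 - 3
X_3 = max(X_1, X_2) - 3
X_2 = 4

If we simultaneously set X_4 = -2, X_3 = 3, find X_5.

0

The joint intervention fixes X_4 = -2, X_3 = 3, removing each variable's own equation.
X_5 = 2*X_4 + X_2  [with X_4=-2, X_2=4]  = 0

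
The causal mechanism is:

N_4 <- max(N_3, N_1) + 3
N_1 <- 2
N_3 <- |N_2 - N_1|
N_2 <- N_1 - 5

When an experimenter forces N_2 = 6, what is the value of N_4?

Under do(N_2=6), the mechanism N_2 <- N_1 - 5 is discarded; N_2 is fixed at 6.
N_3 = |N_2 - N_1|  [with N_2=6, N_1=2]  = 4
N_4 = max(N_3, N_1) + 3  [with N_3=4, N_1=2]  = 7

7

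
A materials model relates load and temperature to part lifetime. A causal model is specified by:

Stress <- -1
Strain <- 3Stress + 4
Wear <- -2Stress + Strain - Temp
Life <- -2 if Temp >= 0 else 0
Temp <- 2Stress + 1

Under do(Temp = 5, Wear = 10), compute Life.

-2

Setting Temp = 5, Wear = 10 by intervention discards those variables' equations.
Life = -2 if Temp >= 0 else 0  [with Temp=5]  = -2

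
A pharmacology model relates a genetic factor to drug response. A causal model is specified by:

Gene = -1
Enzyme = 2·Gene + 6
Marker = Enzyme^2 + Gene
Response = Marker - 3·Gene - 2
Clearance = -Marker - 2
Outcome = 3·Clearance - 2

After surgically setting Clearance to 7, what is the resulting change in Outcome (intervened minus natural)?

The intervention breaks the incoming arrows to Clearance: Clearance = -Marker - 2 no longer applies, and Clearance = 7.
Outcome = 3·Clearance - 2  [with Clearance=7]  = 19
Without intervention: Enzyme = 2·Gene + 6  [with Gene=-1]  = 4; Marker = Enzyme^2 + Gene  [with Enzyme=4, Gene=-1]  = 15; Clearance = -Marker - 2  [with Marker=15]  = -17; Outcome = 3·Clearance - 2  [with Clearance=-17]  = -53.
Change = 19 − (-53) = 72.

72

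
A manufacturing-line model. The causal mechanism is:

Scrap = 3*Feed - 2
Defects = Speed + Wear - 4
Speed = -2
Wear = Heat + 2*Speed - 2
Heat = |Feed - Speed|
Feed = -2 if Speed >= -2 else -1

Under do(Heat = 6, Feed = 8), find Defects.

Setting Heat = 6, Feed = 8 by intervention discards those variables' equations.
Wear = Heat + 2*Speed - 2  [with Heat=6, Speed=-2]  = 0
Defects = Speed + Wear - 4  [with Speed=-2, Wear=0]  = -6

-6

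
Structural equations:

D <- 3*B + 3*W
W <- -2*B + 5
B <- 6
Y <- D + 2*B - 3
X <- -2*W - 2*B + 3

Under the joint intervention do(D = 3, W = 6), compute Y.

The joint intervention fixes D = 3, W = 6, removing each variable's own equation.
Y = D + 2*B - 3  [with D=3, B=6]  = 12

12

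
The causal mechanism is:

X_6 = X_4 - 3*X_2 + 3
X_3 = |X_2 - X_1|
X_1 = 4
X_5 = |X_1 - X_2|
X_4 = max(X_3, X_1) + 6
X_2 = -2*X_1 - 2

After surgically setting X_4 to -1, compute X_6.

32

Under do(X_4=-1), the mechanism X_4 = max(X_3, X_1) + 6 is discarded; X_4 is fixed at -1.
X_2 = -2*X_1 - 2  [with X_1=4]  = -10
X_6 = X_4 - 3*X_2 + 3  [with X_4=-1, X_2=-10]  = 32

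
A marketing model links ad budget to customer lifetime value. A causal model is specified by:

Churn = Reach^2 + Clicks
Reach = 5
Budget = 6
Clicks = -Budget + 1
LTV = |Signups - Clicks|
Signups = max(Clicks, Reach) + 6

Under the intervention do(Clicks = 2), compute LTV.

9

The intervention breaks the incoming arrows to Clicks: Clicks = -Budget + 1 no longer applies, and Clicks = 2.
Signups = max(Clicks, Reach) + 6  [with Clicks=2, Reach=5]  = 11
LTV = |Signups - Clicks|  [with Signups=11, Clicks=2]  = 9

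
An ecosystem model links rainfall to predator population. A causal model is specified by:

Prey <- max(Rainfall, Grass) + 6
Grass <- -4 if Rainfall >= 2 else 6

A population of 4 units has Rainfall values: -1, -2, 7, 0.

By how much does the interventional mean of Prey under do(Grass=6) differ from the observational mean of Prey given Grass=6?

Every unit gets Grass=6 under the intervention. Prey values become 12, 12, 13, 12; E[Prey|do(Grass=6)] = 12.25.
Conditioning on Grass=6 selects the 3 unit(s) with Rainfall ∈ {-1, -2, 0}. Their Prey values: 12, 12, 12. Mean = 12.
Difference = 12.25 − 12 = 0.25.

0.25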